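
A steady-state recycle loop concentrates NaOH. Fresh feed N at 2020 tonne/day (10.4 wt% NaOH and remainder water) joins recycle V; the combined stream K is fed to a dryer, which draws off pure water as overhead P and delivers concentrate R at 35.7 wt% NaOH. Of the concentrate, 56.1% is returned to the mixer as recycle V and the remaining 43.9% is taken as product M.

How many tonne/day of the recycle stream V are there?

Overall NaOH balance (none leaves overhead): NaOH in fresh feed = NaOH in product, i.e. 2020×0.104 = (1−0.561)·R·0.357.
R = 210.08/(0.357×0.439) = 1340.5 tonne/day.
Recycle V = 0.561×1340.5 = 751.99 tonne/day.

752 tonne/day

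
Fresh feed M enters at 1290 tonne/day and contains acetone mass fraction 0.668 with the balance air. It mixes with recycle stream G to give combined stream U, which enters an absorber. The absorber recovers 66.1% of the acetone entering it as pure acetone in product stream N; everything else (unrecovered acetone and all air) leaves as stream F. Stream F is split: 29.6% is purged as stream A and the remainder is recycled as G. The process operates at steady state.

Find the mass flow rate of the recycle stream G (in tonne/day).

1289 tonne/day

air enters only via M and leaves only via the purge: 1290×0.332 = 0.296×(air in F), and the absorber passes all air, so air in U = air in F = 1446.9 tonne/day.
acetone in U: m_A = 1290×0.668 + (1−0.296)·(1−0.661)·m_A, so m_A = 861.72/0.7613 = 1131.8 tonne/day.
F = (1−0.661)×1131.8 + 1446.9 = 1830.6 tonne/day.
Recycle G = (1−0.296)×1830.6 = 1288.7 tonne/day.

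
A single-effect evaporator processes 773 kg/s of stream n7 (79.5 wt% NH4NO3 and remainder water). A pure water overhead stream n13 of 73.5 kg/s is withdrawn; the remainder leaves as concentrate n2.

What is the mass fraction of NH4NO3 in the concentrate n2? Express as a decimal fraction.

NH4NO3 is not removed: 773×0.795 = 614.54 kg/s of NH4NO3 enters n2.
Concentrate = 773 − 73.5 = 699.5 kg/s.
Mass fraction = 614.54/699.5 = 0.879.

0.879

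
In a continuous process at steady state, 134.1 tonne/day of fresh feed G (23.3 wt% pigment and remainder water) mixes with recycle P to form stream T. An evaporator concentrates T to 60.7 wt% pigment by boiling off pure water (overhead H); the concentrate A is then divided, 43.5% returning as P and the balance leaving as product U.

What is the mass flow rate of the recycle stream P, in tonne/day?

39.63 tonne/day

Overall pigment balance (none leaves overhead): pigment in fresh feed = pigment in product, i.e. 134.1×0.233 = (1−0.435)·A·0.607.
A = 31.245/(0.607×0.565) = 91.106 tonne/day.
Recycle P = 0.435×91.106 = 39.631 tonne/day.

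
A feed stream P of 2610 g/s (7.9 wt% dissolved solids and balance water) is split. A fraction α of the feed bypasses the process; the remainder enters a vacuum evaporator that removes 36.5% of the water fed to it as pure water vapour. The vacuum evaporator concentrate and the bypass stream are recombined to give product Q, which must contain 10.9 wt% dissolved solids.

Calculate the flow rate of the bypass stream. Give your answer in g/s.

All 2610×0.079 = 206.19 g/s of dissolved solids reaches Q, so Q = 206.19/0.109 = 1891.7 g/s and vapour = 718.35 g/s.
The evaporator receives (1−α)·2610 of feed at 0.921 water and removes 0.365 of that water:
0.365×0.921×(1−α)×2610 = 718.35
(1−α) = 718.35/877.39 = 0.8187;  α = 0.1813.
Bypass flow = 0.1813×2610 = 473.11 g/s.

473.1 g/s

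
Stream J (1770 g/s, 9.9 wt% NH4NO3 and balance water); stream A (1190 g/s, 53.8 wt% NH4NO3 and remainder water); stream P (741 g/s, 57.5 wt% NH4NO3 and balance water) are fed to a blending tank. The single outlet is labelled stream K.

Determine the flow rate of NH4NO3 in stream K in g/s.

NH4NO3 out = NH4NO3 in = 1770×0.099 + 1190×0.538 + 741×0.575 = 1241.5 g/s.

1242 g/s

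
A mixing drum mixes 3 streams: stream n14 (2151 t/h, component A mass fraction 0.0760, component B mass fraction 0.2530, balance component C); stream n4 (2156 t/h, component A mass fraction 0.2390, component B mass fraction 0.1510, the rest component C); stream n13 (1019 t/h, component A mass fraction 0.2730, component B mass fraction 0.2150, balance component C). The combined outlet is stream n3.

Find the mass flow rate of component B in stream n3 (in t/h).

1089 t/h

component B out = component B in = 2151×0.253 + 2156×0.151 + 1019×0.215 = 1088.8 t/h.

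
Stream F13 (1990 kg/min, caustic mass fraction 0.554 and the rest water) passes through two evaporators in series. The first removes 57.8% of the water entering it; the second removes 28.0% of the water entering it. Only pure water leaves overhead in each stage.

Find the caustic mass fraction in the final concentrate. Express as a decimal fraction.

0.803

water in feed = 1990×0.446 = 887.54 kg/min.
After stage 1: water left = (1−0.578)×887.54 = 374.54; stream total = 1477 kg/min.
After stage 2: water left = (1−0.280)×374.54 = 269.67; final concentrate = 1372.1 kg/min.
caustic fraction = 1102.5/1372.1 = 0.803.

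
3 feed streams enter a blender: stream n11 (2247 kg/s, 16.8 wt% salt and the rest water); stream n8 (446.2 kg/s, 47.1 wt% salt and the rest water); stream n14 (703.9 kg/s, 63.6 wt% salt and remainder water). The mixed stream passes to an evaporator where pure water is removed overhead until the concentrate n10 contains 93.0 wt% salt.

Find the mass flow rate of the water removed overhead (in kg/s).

2284 kg/s

salt entering = 2247×0.168 + 446.2×0.471 + 703.9×0.636 = 1035.3 kg/s.
All salt reports to n10, so n10 = 1035.3/0.930 = 1113.3 kg/s.
Total feed = 3397.1 kg/s; overhead = 3397.1 − 1113.3 = 2283.8 kg/s.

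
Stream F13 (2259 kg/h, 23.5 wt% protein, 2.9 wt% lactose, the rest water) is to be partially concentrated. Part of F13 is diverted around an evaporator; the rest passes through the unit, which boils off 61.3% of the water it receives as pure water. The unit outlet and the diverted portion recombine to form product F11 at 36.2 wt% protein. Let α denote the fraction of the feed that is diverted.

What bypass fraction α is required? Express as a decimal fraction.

All 2259×0.235 = 530.87 kg/h of protein reaches F11, so F11 = 530.87/0.362 = 1466.5 kg/h and vapour = 792.52 kg/h.
The evaporator receives (1−α)·2259 of feed at 0.736 water and removes 0.613 of that water:
0.613×0.736×(1−α)×2259 = 792.52
(1−α) = 792.52/1019.2 = 0.7776;  α = 0.2224.

0.222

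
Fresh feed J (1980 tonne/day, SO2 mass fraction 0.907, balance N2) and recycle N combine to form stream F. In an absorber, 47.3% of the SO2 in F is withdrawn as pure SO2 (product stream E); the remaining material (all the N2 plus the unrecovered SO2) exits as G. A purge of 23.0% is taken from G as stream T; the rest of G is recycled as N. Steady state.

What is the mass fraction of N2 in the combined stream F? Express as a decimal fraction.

0.209

N2 enters only via J and leaves only via the purge: 1980×0.093 = 0.230×(N2 in G), and the absorber passes all N2, so N2 in F = N2 in G = 800.61 tonne/day.
SO2 in F: m_A = 1980×0.907 + (1−0.230)·(1−0.473)·m_A, so m_A = 1795.9/0.5942 = 3022.3 tonne/day.
F = 3022.3 + 800.61 = 3822.9 tonne/day.
N2 fraction in F = 800.61/3822.9 = 0.209.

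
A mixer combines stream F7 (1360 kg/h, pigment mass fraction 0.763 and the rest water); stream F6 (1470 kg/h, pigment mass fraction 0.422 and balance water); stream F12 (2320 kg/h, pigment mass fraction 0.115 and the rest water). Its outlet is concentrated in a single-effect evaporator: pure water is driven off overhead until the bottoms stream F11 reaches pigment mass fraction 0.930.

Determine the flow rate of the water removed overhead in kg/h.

pigment entering = 1360×0.763 + 1470×0.422 + 2320×0.115 = 1924.8 kg/h.
All pigment reports to F11, so F11 = 1924.8/0.930 = 2069.7 kg/h.
Total feed = 5150 kg/h; overhead = 5150 − 2069.7 = 3080.3 kg/h.

3080 kg/h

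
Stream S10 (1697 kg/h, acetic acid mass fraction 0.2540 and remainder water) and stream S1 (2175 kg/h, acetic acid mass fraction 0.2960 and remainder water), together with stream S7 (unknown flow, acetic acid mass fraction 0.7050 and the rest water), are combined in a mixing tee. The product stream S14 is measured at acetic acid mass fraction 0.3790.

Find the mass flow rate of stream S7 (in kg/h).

Let S7 be the unknown flow. Total out = 3872 + S7.
acetic acid balance: 1074.8 + 0.705·S7 = 0.379·(3872 + S7)
(0.705 − 0.379)·S7 = 0.379×3872 − 1074.8 = 392.65
S7 = 392.65 / 0.326 = 1204.4 kg/h

1204 kg/h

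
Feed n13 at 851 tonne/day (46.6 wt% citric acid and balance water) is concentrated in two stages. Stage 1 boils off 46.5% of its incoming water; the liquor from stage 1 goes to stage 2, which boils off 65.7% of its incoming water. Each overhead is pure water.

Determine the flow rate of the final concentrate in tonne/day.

water in feed = 851×0.534 = 454.43 tonne/day.
After stage 1: water left = (1−0.465)×454.43 = 243.12; stream total = 639.69 tonne/day.
After stage 2: water left = (1−0.657)×243.12 = 83.391; final concentrate = 479.96 tonne/day.

480 tonne/day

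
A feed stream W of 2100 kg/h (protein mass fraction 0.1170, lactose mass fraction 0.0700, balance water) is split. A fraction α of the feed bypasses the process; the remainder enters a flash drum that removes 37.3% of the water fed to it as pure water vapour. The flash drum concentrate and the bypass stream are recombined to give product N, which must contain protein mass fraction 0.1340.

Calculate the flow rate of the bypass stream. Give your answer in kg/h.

All 2100×0.117 = 245.7 kg/h of protein reaches N, so N = 245.7/0.134 = 1833.6 kg/h and vapour = 266.42 kg/h.
The evaporator receives (1−α)·2100 of feed at 0.813 water and removes 0.373 of that water:
0.373×0.813×(1−α)×2100 = 266.42
(1−α) = 266.42/636.82 = 0.4184;  α = 0.5816.
Bypass flow = 0.5816×2100 = 1221.5 kg/h.

1221 kg/h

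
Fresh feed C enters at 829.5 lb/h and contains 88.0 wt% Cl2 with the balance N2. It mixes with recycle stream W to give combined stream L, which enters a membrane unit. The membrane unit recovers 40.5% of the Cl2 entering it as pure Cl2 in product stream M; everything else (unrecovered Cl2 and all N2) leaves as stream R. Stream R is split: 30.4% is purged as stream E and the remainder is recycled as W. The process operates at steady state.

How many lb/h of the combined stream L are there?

N2 enters only via C and leaves only via the purge: 829.5×0.120 = 0.304×(N2 in R), and the membrane unit passes all N2, so N2 in L = N2 in R = 327.43 lb/h.
Cl2 in L: m_A = 829.5×0.880 + (1−0.304)·(1−0.405)·m_A, so m_A = 729.96/0.5859 = 1245.9 lb/h.
L = 1245.9 + 327.43 = 1573.4 lb/h.

1573 lb/h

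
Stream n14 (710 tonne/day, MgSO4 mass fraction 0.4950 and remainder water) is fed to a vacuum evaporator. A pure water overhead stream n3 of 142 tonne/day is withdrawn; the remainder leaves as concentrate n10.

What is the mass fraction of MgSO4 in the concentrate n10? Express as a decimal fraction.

MgSO4 is not removed: 710×0.495 = 351.45 tonne/day of MgSO4 enters n10.
Concentrate = 710 − 142 = 568 tonne/day.
Mass fraction = 351.45/568 = 0.6188.

0.6188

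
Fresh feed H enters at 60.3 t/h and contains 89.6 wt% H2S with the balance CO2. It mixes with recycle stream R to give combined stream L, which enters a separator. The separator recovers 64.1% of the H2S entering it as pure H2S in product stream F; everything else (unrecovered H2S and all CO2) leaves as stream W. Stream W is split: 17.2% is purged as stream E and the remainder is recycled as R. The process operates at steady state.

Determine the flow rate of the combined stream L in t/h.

113.3 t/h

CO2 enters only via H and leaves only via the purge: 60.3×0.104 = 0.172×(CO2 in W), and the separator passes all CO2, so CO2 in L = CO2 in W = 36.46 t/h.
H2S in L: m_A = 60.3×0.896 + (1−0.172)·(1−0.641)·m_A, so m_A = 54.029/0.7027 = 76.882 t/h.
L = 76.882 + 36.46 = 113.34 t/h.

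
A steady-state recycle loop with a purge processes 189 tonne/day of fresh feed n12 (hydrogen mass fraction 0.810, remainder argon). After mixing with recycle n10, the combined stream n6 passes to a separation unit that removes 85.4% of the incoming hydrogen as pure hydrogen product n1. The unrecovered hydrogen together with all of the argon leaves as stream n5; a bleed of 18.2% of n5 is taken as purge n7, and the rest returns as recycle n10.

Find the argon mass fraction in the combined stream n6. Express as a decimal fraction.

argon enters only via n12 and leaves only via the purge: 189×0.190 = 0.182×(argon in n5), and the separation unit passes all argon, so argon in n6 = argon in n5 = 197.31 tonne/day.
hydrogen in n6: m_A = 189×0.810 + (1−0.182)·(1−0.854)·m_A, so m_A = 153.09/0.8806 = 173.85 tonne/day.
n6 = 173.85 + 197.31 = 371.16 tonne/day.
argon fraction in n6 = 197.31/371.16 = 0.532.

0.532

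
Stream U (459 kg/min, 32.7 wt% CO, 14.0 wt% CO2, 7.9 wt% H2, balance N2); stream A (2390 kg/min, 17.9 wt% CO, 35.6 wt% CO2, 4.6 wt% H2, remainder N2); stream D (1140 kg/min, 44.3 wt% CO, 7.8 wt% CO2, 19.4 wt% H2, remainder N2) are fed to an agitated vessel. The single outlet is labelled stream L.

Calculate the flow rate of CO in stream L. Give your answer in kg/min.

1083 kg/min

CO out = CO in = 459×0.327 + 2390×0.179 + 1140×0.443 = 1082.9 kg/min.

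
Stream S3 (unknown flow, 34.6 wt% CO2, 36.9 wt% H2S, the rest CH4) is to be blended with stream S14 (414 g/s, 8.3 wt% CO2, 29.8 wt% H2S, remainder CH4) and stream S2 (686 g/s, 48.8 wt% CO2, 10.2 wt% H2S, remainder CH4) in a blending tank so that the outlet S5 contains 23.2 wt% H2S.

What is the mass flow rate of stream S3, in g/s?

Let S3 be the unknown flow. Total out = 1100 + S3.
H2S balance: 193.34 + 0.369·S3 = 0.232·(1100 + S3)
(0.369 − 0.232)·S3 = 0.232×1100 − 193.34 = 61.856
S3 = 61.856 / 0.137 = 451.5 g/s

451.5 g/s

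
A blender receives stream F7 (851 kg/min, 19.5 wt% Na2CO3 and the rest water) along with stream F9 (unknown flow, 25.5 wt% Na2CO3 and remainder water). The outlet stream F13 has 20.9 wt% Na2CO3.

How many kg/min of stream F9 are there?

Let F9 be the unknown flow. Total out = 851 + F9.
Na2CO3 balance: 165.94 + 0.255·F9 = 0.209·(851 + F9)
(0.255 − 0.209)·F9 = 0.209×851 − 165.94 = 11.914
F9 = 11.914 / 0.046 = 259 kg/min

259 kg/min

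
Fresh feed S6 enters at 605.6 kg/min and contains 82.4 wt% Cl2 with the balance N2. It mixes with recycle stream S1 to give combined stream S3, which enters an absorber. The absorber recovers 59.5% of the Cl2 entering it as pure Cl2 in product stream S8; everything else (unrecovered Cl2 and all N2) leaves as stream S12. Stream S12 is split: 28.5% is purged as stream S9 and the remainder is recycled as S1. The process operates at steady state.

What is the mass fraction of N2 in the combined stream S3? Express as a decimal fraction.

0.347

N2 enters only via S6 and leaves only via the purge: 605.6×0.176 = 0.285×(N2 in S12), and the absorber passes all N2, so N2 in S3 = N2 in S12 = 373.98 kg/min.
Cl2 in S3: m_A = 605.6×0.824 + (1−0.285)·(1−0.595)·m_A, so m_A = 499.01/0.7104 = 702.42 kg/min.
S3 = 702.42 + 373.98 = 1076.4 kg/min.
N2 fraction in S3 = 373.98/1076.4 = 0.347.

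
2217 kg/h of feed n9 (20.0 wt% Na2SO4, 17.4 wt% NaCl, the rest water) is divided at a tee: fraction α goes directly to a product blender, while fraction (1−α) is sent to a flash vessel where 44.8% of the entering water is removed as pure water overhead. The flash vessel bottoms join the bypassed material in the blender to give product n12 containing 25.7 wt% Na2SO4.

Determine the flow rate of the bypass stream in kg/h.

All 2217×0.200 = 443.4 kg/h of Na2SO4 reaches n12, so n12 = 443.4/0.257 = 1725.3 kg/h and vapour = 491.71 kg/h.
The evaporator receives (1−α)·2217 of feed at 0.626 water and removes 0.448 of that water:
0.448×0.626×(1−α)×2217 = 491.71
(1−α) = 491.71/621.75 = 0.7908;  α = 0.2092.
Bypass flow = 0.2092×2217 = 463.7 kg/h.

463.7 kg/h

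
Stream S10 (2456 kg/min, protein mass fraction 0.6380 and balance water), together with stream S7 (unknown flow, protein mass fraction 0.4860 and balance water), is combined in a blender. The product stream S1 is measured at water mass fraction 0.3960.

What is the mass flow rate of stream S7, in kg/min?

707.7 kg/min

Let S7 be the unknown flow. Total out = 2456 + S7.
water balance: 889.07 + 0.514·S7 = 0.396·(2456 + S7)
(0.514 − 0.396)·S7 = 0.396×2456 − 889.07 = 83.504
S7 = 83.504 / 0.118 = 707.66 kg/min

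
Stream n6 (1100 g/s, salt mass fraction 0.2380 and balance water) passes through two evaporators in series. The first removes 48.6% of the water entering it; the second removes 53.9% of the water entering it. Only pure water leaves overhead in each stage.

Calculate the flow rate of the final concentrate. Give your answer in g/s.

460.4 g/s

water in feed = 1100×0.762 = 838.2 g/s.
After stage 1: water left = (1−0.486)×838.2 = 430.83; stream total = 692.63 g/s.
After stage 2: water left = (1−0.539)×430.83 = 198.61; final concentrate = 460.41 g/s.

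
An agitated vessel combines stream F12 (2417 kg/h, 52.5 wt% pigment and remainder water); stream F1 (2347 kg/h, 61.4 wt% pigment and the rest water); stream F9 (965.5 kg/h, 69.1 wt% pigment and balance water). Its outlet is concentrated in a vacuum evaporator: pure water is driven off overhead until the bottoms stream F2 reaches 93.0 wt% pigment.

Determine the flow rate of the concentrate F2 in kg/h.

pigment entering = 2417×0.525 + 2347×0.614 + 965.5×0.691 = 3377.1 kg/h.
All pigment reports to F2, so F2 = 3377.1/0.930 = 3631.3 kg/h.

3631 kg/h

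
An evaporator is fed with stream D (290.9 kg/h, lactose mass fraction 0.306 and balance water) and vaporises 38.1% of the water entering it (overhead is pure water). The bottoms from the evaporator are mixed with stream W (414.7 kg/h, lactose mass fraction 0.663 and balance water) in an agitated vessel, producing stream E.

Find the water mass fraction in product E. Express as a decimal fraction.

0.421

Vapour removed = 0.381×0.694×290.9 = 76.918 kg/h; concentrate = 213.98 kg/h.
water reaching the mixer = 124.97 (from concentrate) + 414.7×0.337 = 264.72 kg/h.
Product flow = 213.98 + 414.7 = 628.68 kg/h; water fraction = 0.421.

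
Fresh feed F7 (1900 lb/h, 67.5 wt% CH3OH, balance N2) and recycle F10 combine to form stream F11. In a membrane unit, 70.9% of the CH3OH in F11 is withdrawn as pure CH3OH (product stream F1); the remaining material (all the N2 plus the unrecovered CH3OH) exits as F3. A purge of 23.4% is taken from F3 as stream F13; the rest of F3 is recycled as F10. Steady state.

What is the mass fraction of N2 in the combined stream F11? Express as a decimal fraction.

N2 enters only via F7 and leaves only via the purge: 1900×0.325 = 0.234×(N2 in F3), and the membrane unit passes all N2, so N2 in F11 = N2 in F3 = 2638.9 lb/h.
CH3OH in F11: m_A = 1900×0.675 + (1−0.234)·(1−0.709)·m_A, so m_A = 1282.5/0.7771 = 1650.4 lb/h.
F11 = 1650.4 + 2638.9 = 4289.3 lb/h.
N2 fraction in F11 = 2638.9/4289.3 = 0.615.

0.615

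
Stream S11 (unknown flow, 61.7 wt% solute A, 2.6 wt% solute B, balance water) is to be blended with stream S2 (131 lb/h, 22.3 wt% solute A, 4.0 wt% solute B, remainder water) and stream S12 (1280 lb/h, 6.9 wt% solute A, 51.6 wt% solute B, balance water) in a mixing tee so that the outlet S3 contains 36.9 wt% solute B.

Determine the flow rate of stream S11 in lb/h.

Let S11 be the unknown flow. Total out = 1411 + S11.
solute B balance: 665.72 + 0.026·S11 = 0.369·(1411 + S11)
(0.026 − 0.369)·S11 = 0.369×1411 − 665.72 = -145.06
S11 = -145.06 / -0.343 = 422.92 lb/h

422.9 lb/h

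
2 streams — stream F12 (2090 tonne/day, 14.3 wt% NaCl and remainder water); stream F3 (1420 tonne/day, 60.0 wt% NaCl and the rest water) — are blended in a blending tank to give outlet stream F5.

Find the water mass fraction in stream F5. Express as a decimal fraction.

Total flow out = 2090 + 1420 = 3510 tonne/day.
water in = 2090×0.857 + 1420×0.400 = 2359.1 tonne/day.
water mass fraction in F5 = 2359.1/3510 = 0.672.

0.672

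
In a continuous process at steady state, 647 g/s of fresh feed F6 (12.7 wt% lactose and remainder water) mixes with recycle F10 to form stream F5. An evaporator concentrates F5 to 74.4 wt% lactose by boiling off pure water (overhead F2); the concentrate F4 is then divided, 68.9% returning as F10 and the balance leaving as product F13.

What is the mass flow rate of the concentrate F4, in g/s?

Overall lactose balance (none leaves overhead): lactose in fresh feed = lactose in product, i.e. 647×0.127 = (1−0.689)·F4·0.744.
F4 = 82.169/(0.744×0.311) = 355.12 g/s.

355.1 g/s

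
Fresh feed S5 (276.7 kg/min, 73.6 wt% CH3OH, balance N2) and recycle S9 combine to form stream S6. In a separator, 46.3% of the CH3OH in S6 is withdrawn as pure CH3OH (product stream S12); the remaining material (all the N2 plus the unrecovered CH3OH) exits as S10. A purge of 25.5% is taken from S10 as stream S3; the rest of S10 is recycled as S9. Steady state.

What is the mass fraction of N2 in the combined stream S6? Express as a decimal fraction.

N2 enters only via S5 and leaves only via the purge: 276.7×0.264 = 0.255×(N2 in S10), and the separator passes all N2, so N2 in S6 = N2 in S10 = 286.47 kg/min.
CH3OH in S6: m_A = 276.7×0.736 + (1−0.255)·(1−0.463)·m_A, so m_A = 203.65/0.5999 = 339.46 kg/min.
S6 = 339.46 + 286.47 = 625.92 kg/min.
N2 fraction in S6 = 286.47/625.92 = 0.458.

0.458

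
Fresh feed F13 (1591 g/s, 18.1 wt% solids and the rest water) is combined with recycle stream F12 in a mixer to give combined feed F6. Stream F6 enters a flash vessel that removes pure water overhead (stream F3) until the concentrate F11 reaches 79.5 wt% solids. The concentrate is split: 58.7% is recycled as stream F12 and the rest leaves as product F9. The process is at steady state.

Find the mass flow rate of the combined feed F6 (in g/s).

2106 g/s

Overall solids balance (none leaves overhead): solids in fresh feed = solids in product, i.e. 1591×0.181 = (1−0.587)·F11·0.795.
F11 = 287.97/(0.795×0.413) = 877.06 g/s.
Recycle F12 = 0.587×877.06 = 514.84 g/s.
Combined feed F6 = 1591 + 514.84 = 2105.8 g/s.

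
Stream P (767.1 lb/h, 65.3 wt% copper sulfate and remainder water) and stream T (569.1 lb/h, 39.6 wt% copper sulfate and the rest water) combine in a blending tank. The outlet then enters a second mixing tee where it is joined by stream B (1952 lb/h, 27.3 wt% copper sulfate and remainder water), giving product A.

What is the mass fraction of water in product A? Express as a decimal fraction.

Overall, product flow = 3288.2 lb/h.
water in = 767.1×0.347 + 569.1×0.604 + 1952×0.727 = 2029 lb/h.
water fraction in A = 0.6171.

0.6171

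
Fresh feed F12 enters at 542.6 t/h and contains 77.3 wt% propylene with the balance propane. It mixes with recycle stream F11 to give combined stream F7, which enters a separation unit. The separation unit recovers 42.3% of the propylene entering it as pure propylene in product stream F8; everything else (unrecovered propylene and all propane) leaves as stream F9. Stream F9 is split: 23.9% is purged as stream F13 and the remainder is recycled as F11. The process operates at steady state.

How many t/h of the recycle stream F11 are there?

propane enters only via F12 and leaves only via the purge: 542.6×0.227 = 0.239×(propane in F9), and the separation unit passes all propane, so propane in F7 = propane in F9 = 515.36 t/h.
propylene in F7: m_A = 542.6×0.773 + (1−0.239)·(1−0.423)·m_A, so m_A = 419.43/0.5609 = 747.78 t/h.
F9 = (1−0.423)×747.78 + 515.36 = 946.82 t/h.
Recycle F11 = (1−0.239)×946.82 = 720.53 t/h.

720.5 t/h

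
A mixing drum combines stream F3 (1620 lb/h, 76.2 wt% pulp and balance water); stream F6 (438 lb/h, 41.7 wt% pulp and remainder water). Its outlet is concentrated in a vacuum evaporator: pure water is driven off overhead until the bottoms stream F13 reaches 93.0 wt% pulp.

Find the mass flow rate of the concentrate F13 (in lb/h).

1524 lb/h

pulp entering = 1620×0.762 + 438×0.417 = 1417.1 lb/h.
All pulp reports to F13, so F13 = 1417.1/0.930 = 1523.7 lb/h.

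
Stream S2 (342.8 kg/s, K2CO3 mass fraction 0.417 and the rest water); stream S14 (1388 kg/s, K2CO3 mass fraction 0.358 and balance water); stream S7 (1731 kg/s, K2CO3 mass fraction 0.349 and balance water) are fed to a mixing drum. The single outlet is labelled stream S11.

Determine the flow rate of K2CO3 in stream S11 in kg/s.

1244 kg/s

K2CO3 out = K2CO3 in = 342.8×0.417 + 1388×0.358 + 1731×0.349 = 1244 kg/s.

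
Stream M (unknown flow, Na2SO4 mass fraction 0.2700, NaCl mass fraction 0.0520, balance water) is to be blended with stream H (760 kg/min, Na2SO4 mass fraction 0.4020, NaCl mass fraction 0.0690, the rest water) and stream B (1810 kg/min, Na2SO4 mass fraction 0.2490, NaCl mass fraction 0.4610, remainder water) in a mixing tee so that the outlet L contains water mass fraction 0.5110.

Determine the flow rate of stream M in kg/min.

2313 kg/min

Let M be the unknown flow. Total out = 2570 + M.
water balance: 926.94 + 0.678·M = 0.511·(2570 + M)
(0.678 − 0.511)·M = 0.511×2570 − 926.94 = 386.33
M = 386.33 / 0.167 = 2313.4 kg/min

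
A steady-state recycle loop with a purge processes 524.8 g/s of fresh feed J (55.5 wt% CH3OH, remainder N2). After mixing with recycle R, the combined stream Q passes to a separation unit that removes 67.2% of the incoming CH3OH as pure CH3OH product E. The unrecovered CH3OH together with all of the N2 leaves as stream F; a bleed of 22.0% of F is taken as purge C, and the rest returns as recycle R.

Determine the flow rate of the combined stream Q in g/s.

1453 g/s

N2 enters only via J and leaves only via the purge: 524.8×0.445 = 0.220×(N2 in F), and the separation unit passes all N2, so N2 in Q = N2 in F = 1061.5 g/s.
CH3OH in Q: m_A = 524.8×0.555 + (1−0.220)·(1−0.672)·m_A, so m_A = 291.26/0.7442 = 391.4 g/s.
Q = 391.4 + 1061.5 = 1452.9 g/s.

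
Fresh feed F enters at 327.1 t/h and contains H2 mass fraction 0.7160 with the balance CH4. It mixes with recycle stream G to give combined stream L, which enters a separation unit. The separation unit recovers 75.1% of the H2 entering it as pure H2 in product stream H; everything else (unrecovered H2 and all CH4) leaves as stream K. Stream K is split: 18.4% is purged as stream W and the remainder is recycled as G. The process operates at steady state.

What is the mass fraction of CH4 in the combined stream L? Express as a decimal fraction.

CH4 enters only via F and leaves only via the purge: 327.1×0.284 = 0.184×(CH4 in K), and the separation unit passes all CH4, so CH4 in L = CH4 in K = 504.87 t/h.
H2 in L: m_A = 327.1×0.716 + (1−0.184)·(1−0.751)·m_A, so m_A = 234.2/0.7968 = 293.92 t/h.
L = 293.92 + 504.87 = 798.8 t/h.
CH4 fraction in L = 504.87/798.8 = 0.6320.

0.6320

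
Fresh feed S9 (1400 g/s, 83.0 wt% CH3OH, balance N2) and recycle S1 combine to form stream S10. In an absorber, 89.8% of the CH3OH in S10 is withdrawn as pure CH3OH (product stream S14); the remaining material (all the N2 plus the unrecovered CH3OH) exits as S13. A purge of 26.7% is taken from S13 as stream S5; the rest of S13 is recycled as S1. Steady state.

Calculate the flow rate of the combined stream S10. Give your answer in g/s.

2147 g/s

N2 enters only via S9 and leaves only via the purge: 1400×0.170 = 0.267×(N2 in S13), and the absorber passes all N2, so N2 in S10 = N2 in S13 = 891.39 g/s.
CH3OH in S10: m_A = 1400×0.830 + (1−0.267)·(1−0.898)·m_A, so m_A = 1162/0.9252 = 1255.9 g/s.
S10 = 1255.9 + 891.39 = 2147.3 g/s.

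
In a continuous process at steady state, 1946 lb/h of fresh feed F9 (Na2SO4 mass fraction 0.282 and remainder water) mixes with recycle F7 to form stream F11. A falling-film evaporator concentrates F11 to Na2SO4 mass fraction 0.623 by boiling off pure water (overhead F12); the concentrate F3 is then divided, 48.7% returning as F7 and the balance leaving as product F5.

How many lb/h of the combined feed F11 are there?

Overall Na2SO4 balance (none leaves overhead): Na2SO4 in fresh feed = Na2SO4 in product, i.e. 1946×0.282 = (1−0.487)·F3·0.623.
F3 = 548.77/(0.623×0.513) = 1717.1 lb/h.
Recycle F7 = 0.487×1717.1 = 836.21 lb/h.
Combined feed F11 = 1946 + 836.21 = 2782.2 lb/h.

2782 lb/h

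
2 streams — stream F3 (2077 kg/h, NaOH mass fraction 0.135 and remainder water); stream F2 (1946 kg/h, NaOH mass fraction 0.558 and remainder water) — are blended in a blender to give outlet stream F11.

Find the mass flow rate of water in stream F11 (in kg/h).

2657 kg/h

water out = water in = 2077×0.865 + 1946×0.442 = 2656.7 kg/h.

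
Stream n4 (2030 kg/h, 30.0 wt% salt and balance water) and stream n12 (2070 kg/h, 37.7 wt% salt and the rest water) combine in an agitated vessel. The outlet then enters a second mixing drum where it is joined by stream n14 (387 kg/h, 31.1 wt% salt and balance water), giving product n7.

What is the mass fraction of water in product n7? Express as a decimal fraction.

0.664

Overall, product flow = 4487 kg/h.
water in = 2030×0.700 + 2070×0.623 + 387×0.689 = 2977.3 kg/h.
water fraction in n7 = 0.664.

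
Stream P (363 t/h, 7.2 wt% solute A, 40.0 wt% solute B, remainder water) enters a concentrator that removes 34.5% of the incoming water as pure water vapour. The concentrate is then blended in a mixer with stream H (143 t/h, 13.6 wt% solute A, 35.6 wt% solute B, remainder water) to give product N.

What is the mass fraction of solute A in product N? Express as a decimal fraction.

Vapour removed = 0.345×0.528×363 = 66.124 t/h; concentrate = 296.88 t/h.
solute A reaching the mixer = 26.136 (from concentrate) + 143×0.136 = 45.584 t/h.
Product flow = 296.88 + 143 = 439.88 t/h; solute A fraction = 0.104.

0.104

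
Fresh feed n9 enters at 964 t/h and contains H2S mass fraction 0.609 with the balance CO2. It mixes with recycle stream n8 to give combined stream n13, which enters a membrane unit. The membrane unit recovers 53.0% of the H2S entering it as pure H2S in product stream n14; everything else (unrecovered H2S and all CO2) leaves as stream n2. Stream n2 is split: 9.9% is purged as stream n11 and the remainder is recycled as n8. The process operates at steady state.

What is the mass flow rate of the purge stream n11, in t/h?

CO2 enters only via n9 and leaves only via the purge: 964×0.391 = 0.099×(CO2 in n2), and the membrane unit passes all CO2, so CO2 in n13 = CO2 in n2 = 3807.3 t/h.
H2S in n13: m_A = 964×0.609 + (1−0.099)·(1−0.530)·m_A, so m_A = 587.08/0.5765 = 1018.3 t/h.
n2 = (1−0.530)×1018.3 + 3807.3 = 4285.9 t/h.
Purge n11 = 0.099×4285.9 = 424.31 t/h.

424.3 t/h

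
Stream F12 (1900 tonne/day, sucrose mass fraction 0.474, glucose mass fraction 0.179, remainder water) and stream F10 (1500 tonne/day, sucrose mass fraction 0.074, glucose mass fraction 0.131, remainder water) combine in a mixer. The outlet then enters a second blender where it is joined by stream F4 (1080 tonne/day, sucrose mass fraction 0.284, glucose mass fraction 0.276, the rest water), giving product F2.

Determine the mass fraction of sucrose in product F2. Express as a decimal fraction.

Overall, product flow = 4480 tonne/day.
sucrose in = 1900×0.474 + 1500×0.074 + 1080×0.284 = 1318.3 tonne/day.
sucrose fraction in F2 = 0.294.

0.294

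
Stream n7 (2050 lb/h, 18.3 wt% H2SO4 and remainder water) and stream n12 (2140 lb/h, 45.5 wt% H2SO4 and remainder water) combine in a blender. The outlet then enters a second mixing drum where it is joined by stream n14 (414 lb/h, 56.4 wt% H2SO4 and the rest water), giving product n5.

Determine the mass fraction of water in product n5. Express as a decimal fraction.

Overall, product flow = 4604 lb/h.
water in = 2050×0.817 + 2140×0.545 + 414×0.436 = 3021.7 lb/h.
water fraction in n5 = 0.656.

0.656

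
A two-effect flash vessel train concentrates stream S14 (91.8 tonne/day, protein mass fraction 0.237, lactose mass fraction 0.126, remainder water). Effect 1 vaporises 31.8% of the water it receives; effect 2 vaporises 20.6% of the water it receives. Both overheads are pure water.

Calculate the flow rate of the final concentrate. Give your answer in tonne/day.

water in feed = 91.8×0.637 = 58.477 tonne/day.
After stage 1: water left = (1−0.318)×58.477 = 39.881; stream total = 73.204 tonne/day.
After stage 2: water left = (1−0.206)×39.881 = 31.666; final concentrate = 64.989 tonne/day.

64.99 tonne/day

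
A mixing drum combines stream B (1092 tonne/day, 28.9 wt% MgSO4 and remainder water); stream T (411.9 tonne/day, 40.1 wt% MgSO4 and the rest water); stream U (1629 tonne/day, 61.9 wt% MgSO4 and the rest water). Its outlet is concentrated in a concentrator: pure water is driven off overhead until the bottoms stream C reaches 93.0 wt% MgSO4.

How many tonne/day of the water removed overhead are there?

MgSO4 entering = 1092×0.289 + 411.9×0.401 + 1629×0.619 = 1489.1 tonne/day.
All MgSO4 reports to C, so C = 1489.1/0.930 = 1601.2 tonne/day.
Total feed = 3132.9 tonne/day; overhead = 3132.9 − 1601.2 = 1531.7 tonne/day.

1532 tonne/day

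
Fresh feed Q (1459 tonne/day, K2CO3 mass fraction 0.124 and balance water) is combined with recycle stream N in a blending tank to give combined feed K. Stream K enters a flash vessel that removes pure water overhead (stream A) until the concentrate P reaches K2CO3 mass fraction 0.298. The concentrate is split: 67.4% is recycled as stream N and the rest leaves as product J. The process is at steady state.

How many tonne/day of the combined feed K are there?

Overall K2CO3 balance (none leaves overhead): K2CO3 in fresh feed = K2CO3 in product, i.e. 1459×0.124 = (1−0.674)·P·0.298.
P = 180.92/(0.298×0.326) = 1862.3 tonne/day.
Recycle N = 0.674×1862.3 = 1255.2 tonne/day.
Combined feed K = 1459 + 1255.2 = 2714.2 tonne/day.

2714 tonne/day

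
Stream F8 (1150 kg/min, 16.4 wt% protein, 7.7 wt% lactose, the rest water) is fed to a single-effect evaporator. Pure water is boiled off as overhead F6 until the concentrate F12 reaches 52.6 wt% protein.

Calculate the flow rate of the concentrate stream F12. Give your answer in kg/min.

358.6 kg/min

protein is conserved: 1150×0.164 = 188.6 kg/min all reports to the concentrate.
Concentrate = 188.6/(target fraction) = 358.56 kg/min.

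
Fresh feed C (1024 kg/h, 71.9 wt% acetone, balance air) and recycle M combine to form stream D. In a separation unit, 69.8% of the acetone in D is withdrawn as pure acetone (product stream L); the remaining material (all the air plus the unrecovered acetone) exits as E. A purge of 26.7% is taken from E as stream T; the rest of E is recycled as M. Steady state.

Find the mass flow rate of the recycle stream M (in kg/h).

air enters only via C and leaves only via the purge: 1024×0.281 = 0.267×(air in E), and the separation unit passes all air, so air in D = air in E = 1077.7 kg/h.
acetone in D: m_A = 1024×0.719 + (1−0.267)·(1−0.698)·m_A, so m_A = 736.26/0.7786 = 945.57 kg/h.
E = (1−0.698)×945.57 + 1077.7 = 1363.3 kg/h.
Recycle M = (1−0.267)×1363.3 = 999.27 kg/h.

999.3 kg/h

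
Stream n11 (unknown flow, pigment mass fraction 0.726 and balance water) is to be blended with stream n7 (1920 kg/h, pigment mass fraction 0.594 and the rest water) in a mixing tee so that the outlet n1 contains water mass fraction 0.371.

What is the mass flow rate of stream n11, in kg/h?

Let n11 be the unknown flow. Total out = 1920 + n11.
water balance: 779.52 + 0.274·n11 = 0.371·(1920 + n11)
(0.274 − 0.371)·n11 = 0.371×1920 − 779.52 = -67.2
n11 = -67.2 / -0.097 = 692.78 kg/h

692.8 kg/h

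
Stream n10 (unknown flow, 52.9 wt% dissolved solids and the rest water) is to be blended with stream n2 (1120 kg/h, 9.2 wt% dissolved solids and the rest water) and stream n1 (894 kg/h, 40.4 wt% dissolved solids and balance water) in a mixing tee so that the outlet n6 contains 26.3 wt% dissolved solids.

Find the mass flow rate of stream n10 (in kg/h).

246.1 kg/h

Let n10 be the unknown flow. Total out = 2014 + n10.
dissolved solids balance: 464.22 + 0.529·n10 = 0.263·(2014 + n10)
(0.529 − 0.263)·n10 = 0.263×2014 − 464.22 = 65.466
n10 = 65.466 / 0.266 = 246.11 kg/h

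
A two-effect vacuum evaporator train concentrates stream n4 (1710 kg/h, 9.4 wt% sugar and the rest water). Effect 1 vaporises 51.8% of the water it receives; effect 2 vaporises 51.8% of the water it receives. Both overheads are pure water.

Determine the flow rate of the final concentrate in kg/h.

520.7 kg/h

water in feed = 1710×0.906 = 1549.3 kg/h.
After stage 1: water left = (1−0.518)×1549.3 = 746.74; stream total = 907.48 kg/h.
After stage 2: water left = (1−0.518)×746.74 = 359.93; final concentrate = 520.67 kg/h.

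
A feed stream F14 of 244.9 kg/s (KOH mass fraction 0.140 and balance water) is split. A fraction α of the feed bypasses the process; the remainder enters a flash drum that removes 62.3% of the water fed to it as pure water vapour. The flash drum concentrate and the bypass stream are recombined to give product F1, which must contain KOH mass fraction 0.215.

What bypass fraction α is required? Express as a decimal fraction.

All 244.9×0.140 = 34.286 kg/s of KOH reaches F1, so F1 = 34.286/0.215 = 159.47 kg/s and vapour = 85.43 kg/s.
The evaporator receives (1−α)·244.9 of feed at 0.860 water and removes 0.623 of that water:
0.623×0.860×(1−α)×244.9 = 85.43
(1−α) = 85.43/131.21 = 0.6511;  α = 0.3489.

0.349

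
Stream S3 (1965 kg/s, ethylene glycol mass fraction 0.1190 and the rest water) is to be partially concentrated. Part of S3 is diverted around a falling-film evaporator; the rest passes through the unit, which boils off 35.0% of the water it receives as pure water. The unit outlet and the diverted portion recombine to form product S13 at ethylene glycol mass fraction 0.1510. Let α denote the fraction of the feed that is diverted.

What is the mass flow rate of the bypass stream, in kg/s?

All 1965×0.119 = 233.83 kg/s of ethylene glycol reaches S13, so S13 = 233.83/0.151 = 1548.6 kg/s and vapour = 416.42 kg/s.
The evaporator receives (1−α)·1965 of feed at 0.881 water and removes 0.350 of that water:
0.350×0.881×(1−α)×1965 = 416.42
(1−α) = 416.42/605.91 = 0.6873;  α = 0.3127.
Bypass flow = 0.3127×1965 = 614.51 kg/s.

614.5 kg/s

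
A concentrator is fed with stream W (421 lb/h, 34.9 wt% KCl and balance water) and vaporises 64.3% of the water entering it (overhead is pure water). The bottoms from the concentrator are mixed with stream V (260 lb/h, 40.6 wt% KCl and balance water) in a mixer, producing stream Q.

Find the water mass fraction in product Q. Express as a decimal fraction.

0.500

Vapour removed = 0.643×0.651×421 = 176.23 lb/h; concentrate = 244.77 lb/h.
water reaching the mixer = 97.843 (from concentrate) + 260×0.594 = 252.28 lb/h.
Product flow = 244.77 + 260 = 504.77 lb/h; water fraction = 0.500.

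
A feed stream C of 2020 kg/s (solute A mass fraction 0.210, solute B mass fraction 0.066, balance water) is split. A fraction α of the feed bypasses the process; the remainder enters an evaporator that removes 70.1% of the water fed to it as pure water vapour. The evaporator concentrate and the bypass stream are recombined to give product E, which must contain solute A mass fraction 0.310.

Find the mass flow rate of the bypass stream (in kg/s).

736.1 kg/s

All 2020×0.210 = 424.2 kg/s of solute A reaches E, so E = 424.2/0.310 = 1368.4 kg/s and vapour = 651.61 kg/s.
The evaporator receives (1−α)·2020 of feed at 0.724 water and removes 0.701 of that water:
0.701×0.724×(1−α)×2020 = 651.61
(1−α) = 651.61/1025.2 = 0.6356;  α = 0.3644.
Bypass flow = 0.3644×2020 = 736.09 kg/s.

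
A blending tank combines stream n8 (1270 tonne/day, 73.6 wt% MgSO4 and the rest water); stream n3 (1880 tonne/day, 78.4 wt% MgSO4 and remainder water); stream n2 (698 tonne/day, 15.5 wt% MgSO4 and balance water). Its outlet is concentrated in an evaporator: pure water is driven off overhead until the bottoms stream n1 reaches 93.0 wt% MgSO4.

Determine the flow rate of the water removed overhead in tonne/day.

1142 tonne/day

MgSO4 entering = 1270×0.736 + 1880×0.784 + 698×0.155 = 2516.8 tonne/day.
All MgSO4 reports to n1, so n1 = 2516.8/0.930 = 2706.3 tonne/day.
Total feed = 3848 tonne/day; overhead = 3848 − 2706.3 = 1141.7 tonne/day.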